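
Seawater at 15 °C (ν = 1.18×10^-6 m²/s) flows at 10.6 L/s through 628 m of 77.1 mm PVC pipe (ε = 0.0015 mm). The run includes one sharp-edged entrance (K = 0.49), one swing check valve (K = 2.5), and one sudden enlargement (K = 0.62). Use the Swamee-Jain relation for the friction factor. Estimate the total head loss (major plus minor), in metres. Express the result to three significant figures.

V = 4Q/(πD²) = 2.270 m/s; V²/2g = 0.2627 m
Re = 1.48×10^5, ε/D = 1.95×10^-5 → f = 0.01663 (Swamee-Jain)
Major: h_f = f(L/D)·V²/2g = 0.01663·8145·0.2627 = 35.58 m
Minor: ΣK = 3.61; h_m = ΣK·V²/2g = 0.9485 m
Total H_L = 35.58 + 0.9485 = 36.53 m

H_L ≈ 36.5 m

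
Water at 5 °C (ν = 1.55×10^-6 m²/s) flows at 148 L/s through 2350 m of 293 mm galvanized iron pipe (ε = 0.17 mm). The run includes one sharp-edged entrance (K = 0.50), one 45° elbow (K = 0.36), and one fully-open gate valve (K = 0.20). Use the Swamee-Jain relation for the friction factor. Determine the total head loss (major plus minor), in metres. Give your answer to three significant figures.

H_L ≈ 36.6 m

V = 4Q/(πD²) = 2.195 m/s; V²/2g = 0.2456 m
Re = 4.15×10^5, ε/D = 5.80×10^-4 → f = 0.01843 (Swamee-Jain)
Major: h_f = f(L/D)·V²/2g = 0.01843·8020·0.2456 = 36.29 m
Minor: ΣK = 1.06; h_m = ΣK·V²/2g = 0.2603 m
Total H_L = 36.29 + 0.2603 = 36.55 m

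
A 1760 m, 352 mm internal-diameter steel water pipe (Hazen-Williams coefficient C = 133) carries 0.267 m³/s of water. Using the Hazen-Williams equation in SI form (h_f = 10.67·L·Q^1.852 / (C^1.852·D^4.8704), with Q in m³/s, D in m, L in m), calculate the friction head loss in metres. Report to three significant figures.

h_f = 10.67·1760·0.267^1.852 / (133^1.852·0.352^4.8704) = 30.67 m

h_f ≈ 30.7 m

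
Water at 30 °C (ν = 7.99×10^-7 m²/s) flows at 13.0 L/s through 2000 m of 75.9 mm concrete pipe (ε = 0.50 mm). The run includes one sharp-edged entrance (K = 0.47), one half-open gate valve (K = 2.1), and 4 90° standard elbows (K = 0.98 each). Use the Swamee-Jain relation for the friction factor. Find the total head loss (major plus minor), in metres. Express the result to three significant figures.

V = 4Q/(πD²) = 2.873 m/s; V²/2g = 0.4208 m
Re = 2.73×10^5, ε/D = 0.00659 → f = 0.03350 (Swamee-Jain)
Major: h_f = f(L/D)·V²/2g = 0.03350·26350·0.4208 = 371.4 m
Minor: ΣK = 6.49; h_m = ΣK·V²/2g = 2.731 m
Total H_L = 371.4 + 2.731 = 374.1 m

H_L ≈ 374 m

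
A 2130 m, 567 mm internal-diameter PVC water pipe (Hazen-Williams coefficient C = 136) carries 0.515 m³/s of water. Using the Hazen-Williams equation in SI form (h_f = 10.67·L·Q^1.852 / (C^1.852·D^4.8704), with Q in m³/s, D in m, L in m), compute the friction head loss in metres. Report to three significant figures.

h_f = 10.67·2130·0.515^1.852 / (136^1.852·0.567^4.8704) = 11.79 m

h_f ≈ 11.8 m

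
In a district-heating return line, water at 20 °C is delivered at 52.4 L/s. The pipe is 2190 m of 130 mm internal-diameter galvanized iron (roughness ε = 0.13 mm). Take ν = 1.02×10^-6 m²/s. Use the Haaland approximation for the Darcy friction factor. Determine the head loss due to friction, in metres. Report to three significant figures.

V = 4Q/(πD²) = 4·0.0524/(π·0.130²) = 3.948 m/s
Re = VD/ν = 3.948·0.130/1.02×10^-6 = 5.03×10^5 → turbulent
ε/D = 0.13/130 = 0.00100
Haaland: f = 0.02019
h_f = f(L/D)V²/(2g) = 0.02019·(2190/0.130)·3.948²/(2·9.81) = 270.2 m

h_f ≈ 270 m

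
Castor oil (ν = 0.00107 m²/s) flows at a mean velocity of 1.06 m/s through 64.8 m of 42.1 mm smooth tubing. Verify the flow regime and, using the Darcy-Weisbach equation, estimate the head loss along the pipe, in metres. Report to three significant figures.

Re = VD/ν = 1.06·0.04210/0.00107 = 41.7 → laminar (Re < 2300)
f = 64/Re = 1.535
h_f = f(L/D)V²/(2g) = 1.535·(64.8/0.04210)·1.06²/(2·9.81) = 135.3 m

h_f ≈ 135 m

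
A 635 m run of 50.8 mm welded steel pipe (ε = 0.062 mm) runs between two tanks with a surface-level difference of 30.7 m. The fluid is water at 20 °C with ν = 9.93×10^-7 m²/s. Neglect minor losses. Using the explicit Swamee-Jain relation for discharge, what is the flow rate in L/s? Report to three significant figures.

Swamee-Jain (Type II): Q = -0.965·√(gD⁵h_f/L)·ln[ε/(3.7D) + √(3.17ν²L/(gD³h_f))]
√(gD⁵h_f/L) = √(9.81·0.0508⁵·30.7/635) = 4.006×10^-4
ε/(3.7D) = 3.30×10^-4; √(3.17ν²L/(gD³h_f)) = 2.24×10^-4
Q = -0.965·4.006×10^-4·ln(5.541×10^-4) = 0.002898 m³/s
Check: V = 1.43 m/s, Re = 7.32×10^4, f = 0.02376, h_f = 31.0 m ≈ 30.7 m ✓

Q ≈ 2.90 L/s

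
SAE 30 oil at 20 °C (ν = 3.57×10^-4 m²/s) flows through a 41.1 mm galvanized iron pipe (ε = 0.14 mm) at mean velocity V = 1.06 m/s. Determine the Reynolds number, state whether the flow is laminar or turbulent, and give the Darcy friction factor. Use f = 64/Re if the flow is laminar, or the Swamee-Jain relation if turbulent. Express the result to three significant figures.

Re ≈ 122; laminar; f = 64/Re ≈ 0.524

Re = VD/ν = 1.060·0.0411/3.57×10^-4 = 122
Re < 2300 → laminar → f = 64/Re = 0.5244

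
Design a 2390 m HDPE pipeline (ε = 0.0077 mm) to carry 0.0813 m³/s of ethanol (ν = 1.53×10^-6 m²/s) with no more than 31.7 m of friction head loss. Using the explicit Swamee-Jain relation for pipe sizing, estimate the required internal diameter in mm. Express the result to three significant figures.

Swamee-Jain (Type III): D = 0.66·[ε^1.25·(LQ²/(gh_f))^4.75 + ν·Q^9.4·(L/(gh_f))^5.2]^0.04
LQ²/(gh_f) = 0.05080; L/(gh_f) = 7.685
Term 1 = ε^1.25·(…)^4.75 = 2.89×10^-13; Term 2 = ν·Q^9.4·(…)^5.2 = 3.51×10^-12
D = 0.66·(2.89×10^-13 + 3.51×10^-12)^0.04 = 0.2305 m = 231 mm
Check: V = 1.95 m/s, Re = 2.93×10^5, f = 0.01481, h_f = 29.7 m ≈ 31.7 m ✓

D ≈ 231 mm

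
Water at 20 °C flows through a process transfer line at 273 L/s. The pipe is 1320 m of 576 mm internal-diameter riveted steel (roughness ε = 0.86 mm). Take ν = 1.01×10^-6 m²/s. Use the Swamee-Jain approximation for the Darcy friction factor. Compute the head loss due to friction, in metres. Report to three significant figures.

h_f ≈ 2.84 m

V = 4Q/(πD²) = 4·0.273/(π·0.576²) = 1.048 m/s
Re = VD/ν = 1.048·0.576/1.01×10^-6 = 5.97×10^5 → turbulent
ε/D = 0.86/576 = 0.00149
Swamee-Jain: f = 0.02219
h_f = f(L/D)V²/(2g) = 0.02219·(1320/0.576)·1.048²/(2·9.81) = 2.845 m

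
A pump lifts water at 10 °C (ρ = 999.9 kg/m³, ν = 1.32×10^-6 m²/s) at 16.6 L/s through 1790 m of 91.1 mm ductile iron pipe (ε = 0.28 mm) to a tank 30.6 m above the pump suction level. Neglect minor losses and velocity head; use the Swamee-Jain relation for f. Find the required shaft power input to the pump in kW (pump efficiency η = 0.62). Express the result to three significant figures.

P_shaft ≈ 54.6 kW

V = 4Q/(πD²) = 2.547 m/s; Re = 1.76×10^5; ε/D = 0.00307; f = 0.02729
h_f = f(L/D)V²/2g = 177.2 m
Total head H = z + h_f = 30.6 + 177.2 = 207.8 m
P_hyd = ρgQH = 999.9·9.81·0.0166·207.8 = 33.84 kW
P_shaft = P_hyd/η = 33.84/0.62 = 54.58 kW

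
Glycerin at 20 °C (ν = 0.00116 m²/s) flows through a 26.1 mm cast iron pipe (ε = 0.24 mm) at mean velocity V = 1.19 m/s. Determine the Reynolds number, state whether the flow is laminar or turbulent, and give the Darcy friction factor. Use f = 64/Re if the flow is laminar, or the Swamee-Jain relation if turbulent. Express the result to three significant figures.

Re = VD/ν = 1.190·0.0261/0.00116 = 26.8
Re < 2300 → laminar → f = 64/Re = 2.390

Re ≈ 26.8; laminar; f = 64/Re ≈ 2.39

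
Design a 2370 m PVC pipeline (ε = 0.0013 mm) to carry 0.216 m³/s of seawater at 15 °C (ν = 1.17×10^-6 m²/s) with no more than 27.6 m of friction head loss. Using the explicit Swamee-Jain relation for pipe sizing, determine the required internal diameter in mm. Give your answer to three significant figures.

Swamee-Jain (Type III): D = 0.66·[ε^1.25·(LQ²/(gh_f))^4.75 + ν·Q^9.4·(L/(gh_f))^5.2]^0.04
LQ²/(gh_f) = 0.4084; L/(gh_f) = 8.753
Term 1 = ε^1.25·(…)^4.75 = 6.24×10^-10; Term 2 = ν·Q^9.4·(…)^5.2 = 5.14×10^-8
D = 0.66·(6.24×10^-10 + 5.14×10^-8)^0.04 = 0.3374 m = 337 mm
Check: V = 2.42 m/s, Re = 6.97×10^5, f = 0.01242, h_f = 25.9 m ≈ 27.6 m ✓

D ≈ 337 mm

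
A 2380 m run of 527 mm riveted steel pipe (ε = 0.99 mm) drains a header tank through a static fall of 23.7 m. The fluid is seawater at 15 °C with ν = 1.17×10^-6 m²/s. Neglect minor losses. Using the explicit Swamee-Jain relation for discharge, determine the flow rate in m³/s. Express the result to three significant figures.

Swamee-Jain (Type II): Q = -0.965·√(gD⁵h_f/L)·ln[ε/(3.7D) + √(3.17ν²L/(gD³h_f))]
√(gD⁵h_f/L) = √(9.81·0.527⁵·23.7/2380) = 0.06302
ε/(3.7D) = 5.08×10^-4; √(3.17ν²L/(gD³h_f)) = 1.74×10^-5
Q = -0.965·0.06302·ln(5.251×10^-4) = 0.4592 m³/s
Check: V = 2.11 m/s, Re = 9.48×10^5, f = 0.02332, h_f = 23.8 m ≈ 23.7 m ✓

Q ≈ 0.459 m³/s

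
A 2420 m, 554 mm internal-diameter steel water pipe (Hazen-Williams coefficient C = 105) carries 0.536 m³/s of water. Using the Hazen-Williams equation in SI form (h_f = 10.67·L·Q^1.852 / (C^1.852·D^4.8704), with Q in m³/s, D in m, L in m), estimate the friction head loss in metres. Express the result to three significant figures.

h_f ≈ 26.1 m

h_f = 10.67·2420·0.536^1.852 / (105^1.852·0.554^4.8704) = 26.08 m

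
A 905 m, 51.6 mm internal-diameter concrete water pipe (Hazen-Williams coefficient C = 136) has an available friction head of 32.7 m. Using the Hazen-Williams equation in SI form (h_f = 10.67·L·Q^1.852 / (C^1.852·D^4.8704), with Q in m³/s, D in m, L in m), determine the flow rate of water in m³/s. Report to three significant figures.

Q ≈ 0.00260 m³/s

Rearranging: Q = [h_f·C^1.852·D^4.8704 / (10.67·L)]^(1/1.852)
Q = [32.7·136^1.852·0.0516^4.8704 / (10.67·905)]^0.540 = 0.002596 m³/s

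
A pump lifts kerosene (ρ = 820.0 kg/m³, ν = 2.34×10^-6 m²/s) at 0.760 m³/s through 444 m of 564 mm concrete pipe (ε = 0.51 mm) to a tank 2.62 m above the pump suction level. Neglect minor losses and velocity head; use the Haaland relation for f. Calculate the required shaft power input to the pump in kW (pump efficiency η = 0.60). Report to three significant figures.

P_shaft ≈ 101 kW

V = 4Q/(πD²) = 3.042 m/s; Re = 7.33×10^5; ε/D = 9.04×10^-4; f = 0.01959
h_f = f(L/D)V²/2g = 7.274 m
Total head H = z + h_f = 2.62 + 7.274 = 9.894 m
P_hyd = ρgQH = 820.0·9.81·0.760·9.894 = 60.49 kW
P_shaft = P_hyd/η = 60.49/0.60 = 100.8 kW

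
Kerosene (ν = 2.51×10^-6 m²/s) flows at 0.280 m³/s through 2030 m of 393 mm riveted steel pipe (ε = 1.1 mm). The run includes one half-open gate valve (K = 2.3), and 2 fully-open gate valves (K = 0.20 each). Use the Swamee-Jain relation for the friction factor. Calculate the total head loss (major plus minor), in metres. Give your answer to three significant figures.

V = 4Q/(πD²) = 2.308 m/s; V²/2g = 0.2716 m
Re = 3.61×10^5, ε/D = 0.00280 → f = 0.02619 (Swamee-Jain)
Major: h_f = f(L/D)·V²/2g = 0.02619·5165·0.2716 = 36.74 m
Minor: ΣK = 2.70; h_m = ΣK·V²/2g = 0.7332 m
Total H_L = 36.74 + 0.7332 = 37.47 m

H_L ≈ 37.5 m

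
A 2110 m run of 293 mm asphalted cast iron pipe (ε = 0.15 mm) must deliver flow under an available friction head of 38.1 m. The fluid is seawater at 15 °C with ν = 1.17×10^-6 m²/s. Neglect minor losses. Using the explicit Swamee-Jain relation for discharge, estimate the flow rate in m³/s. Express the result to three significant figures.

Q ≈ 0.164 m³/s

Swamee-Jain (Type II): Q = -0.965·√(gD⁵h_f/L)·ln[ε/(3.7D) + √(3.17ν²L/(gD³h_f))]
√(gD⁵h_f/L) = √(9.81·0.293⁵·38.1/2110) = 0.01956
ε/(3.7D) = 1.38×10^-4; √(3.17ν²L/(gD³h_f)) = 3.12×10^-5
Q = -0.965·0.01956·ln(1.696×10^-4) = 0.1639 m³/s
Check: V = 2.43 m/s, Re = 6.09×10^5, f = 0.01769, h_f = 38.4 m ≈ 38.1 m ✓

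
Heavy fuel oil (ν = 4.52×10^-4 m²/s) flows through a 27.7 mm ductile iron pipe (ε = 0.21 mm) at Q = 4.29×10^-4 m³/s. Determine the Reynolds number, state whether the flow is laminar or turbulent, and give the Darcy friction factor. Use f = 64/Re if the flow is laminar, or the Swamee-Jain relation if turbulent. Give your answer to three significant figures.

Re ≈ 43.6; laminar; f = 64/Re ≈ 1.47

V = 4Q/(πD²) = 0.7119 m/s
Re = VD/ν = 0.7119·0.0277/4.52×10^-4 = 43.6
Re < 2300 → laminar → f = 64/Re = 1.467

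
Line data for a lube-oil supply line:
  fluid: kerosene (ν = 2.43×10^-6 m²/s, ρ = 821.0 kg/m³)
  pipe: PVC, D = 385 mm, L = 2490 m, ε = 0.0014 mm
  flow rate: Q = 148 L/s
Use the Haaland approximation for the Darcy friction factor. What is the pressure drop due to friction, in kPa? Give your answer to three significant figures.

V = 4Q/(πD²) = 4·0.148/(π·0.385²) = 1.271 m/s
Re = VD/ν = 1.271·0.385/2.43×10^-6 = 2.01×10^5 → turbulent
ε/D = 0.0014/385 = 3.64×10^-6
Haaland: f = 0.01550
h_f = f(L/D)V²/(2g) = 0.01550·(2490/0.385)·1.271²/(2·9.81) = 8.257 m
Δp = ρg·h_f = 821.0·9.81·8.257 = 66.50 kPa

Δp ≈ 66.5 kPa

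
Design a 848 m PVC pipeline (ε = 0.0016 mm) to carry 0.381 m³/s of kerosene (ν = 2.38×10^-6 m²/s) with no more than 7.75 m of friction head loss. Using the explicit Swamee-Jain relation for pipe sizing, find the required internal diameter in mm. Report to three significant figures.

D ≈ 452 mm

Swamee-Jain (Type III): D = 0.66·[ε^1.25·(LQ²/(gh_f))^4.75 + ν·Q^9.4·(L/(gh_f))^5.2]^0.04
LQ²/(gh_f) = 1.619; L/(gh_f) = 11.15
Term 1 = ε^1.25·(…)^4.75 = 5.61×10^-7; Term 2 = ν·Q^9.4·(…)^5.2 = 7.65×10^-5
D = 0.66·(5.61×10^-7 + 7.65×10^-5)^0.04 = 0.4519 m = 452 mm
Check: V = 2.38 m/s, Re = 4.51×10^5, f = 0.01339, h_f = 7.23 m ≈ 7.75 m ✓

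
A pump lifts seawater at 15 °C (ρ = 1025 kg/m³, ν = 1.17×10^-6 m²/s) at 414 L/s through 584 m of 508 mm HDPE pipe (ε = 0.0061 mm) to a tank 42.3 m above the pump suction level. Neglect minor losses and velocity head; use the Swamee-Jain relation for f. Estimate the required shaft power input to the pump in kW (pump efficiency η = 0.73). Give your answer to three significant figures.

P_shaft ≈ 258 kW

V = 4Q/(πD²) = 2.043 m/s; Re = 8.87×10^5; ε/D = 1.20×10^-5; f = 0.01212
h_f = f(L/D)V²/2g = 2.962 m
Total head H = z + h_f = 42.3 + 2.962 = 45.26 m
P_hyd = ρgQH = 1025·9.81·0.414·45.26 = 188.4 kW
P_shaft = P_hyd/η = 188.4/0.73 = 258.1 kW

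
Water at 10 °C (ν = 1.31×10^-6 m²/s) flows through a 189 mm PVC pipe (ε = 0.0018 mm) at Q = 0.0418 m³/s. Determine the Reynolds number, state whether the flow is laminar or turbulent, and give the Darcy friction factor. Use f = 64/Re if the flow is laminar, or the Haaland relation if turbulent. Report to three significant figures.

V = 4Q/(πD²) = 1.490 m/s
Re = VD/ν = 1.490·0.189/1.31×10^-6 = 2.15×10^5
Re > 4000 → turbulent; ε/D = 9.52×10^-6
Haaland: f = 0.01534

Re ≈ 2.15×10^5; turbulent; f ≈ 0.0153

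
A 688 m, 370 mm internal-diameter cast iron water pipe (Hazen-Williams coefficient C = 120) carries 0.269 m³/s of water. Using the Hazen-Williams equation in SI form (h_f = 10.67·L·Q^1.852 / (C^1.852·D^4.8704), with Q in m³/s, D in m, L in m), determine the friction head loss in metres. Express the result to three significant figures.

h_f = 10.67·688·0.269^1.852 / (120^1.852·0.370^4.8704) = 11.54 m

h_f ≈ 11.5 m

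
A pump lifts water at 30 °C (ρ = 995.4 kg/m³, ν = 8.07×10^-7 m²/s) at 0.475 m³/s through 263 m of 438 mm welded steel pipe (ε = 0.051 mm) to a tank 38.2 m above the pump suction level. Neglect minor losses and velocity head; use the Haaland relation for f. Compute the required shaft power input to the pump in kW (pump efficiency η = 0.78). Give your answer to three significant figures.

P_shaft ≈ 251 kW

V = 4Q/(πD²) = 3.153 m/s; Re = 1.71×10^6; ε/D = 1.16×10^-4; f = 0.01312
h_f = f(L/D)V²/2g = 3.989 m
Total head H = z + h_f = 38.2 + 3.989 = 42.19 m
P_hyd = ρgQH = 995.4·9.81·0.475·42.19 = 195.7 kW
P_shaft = P_hyd/η = 195.7/0.78 = 250.9 kW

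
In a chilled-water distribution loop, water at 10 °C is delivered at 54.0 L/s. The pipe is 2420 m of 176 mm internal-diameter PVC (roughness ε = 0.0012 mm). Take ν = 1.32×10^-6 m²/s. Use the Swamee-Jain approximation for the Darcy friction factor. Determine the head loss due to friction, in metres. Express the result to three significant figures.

h_f ≈ 50.0 m

V = 4Q/(πD²) = 4·0.0540/(π·0.176²) = 2.220 m/s
Re = VD/ν = 2.220·0.176/1.32×10^-6 = 2.96×10^5 → turbulent
ε/D = 0.0012/176 = 6.82×10^-6
Swamee-Jain: f = 0.01449
h_f = f(L/D)V²/(2g) = 0.01449·(2420/0.176)·2.220²/(2·9.81) = 50.03 m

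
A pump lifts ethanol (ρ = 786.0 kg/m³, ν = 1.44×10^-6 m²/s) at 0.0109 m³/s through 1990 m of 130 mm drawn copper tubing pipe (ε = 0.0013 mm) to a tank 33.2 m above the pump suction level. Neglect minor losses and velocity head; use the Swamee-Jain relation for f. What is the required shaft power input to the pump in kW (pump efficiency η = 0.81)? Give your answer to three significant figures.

P_shaft ≈ 4.49 kW

V = 4Q/(πD²) = 0.8212 m/s; Re = 7.41×10^4; ε/D = 1.00×10^-5; f = 0.01909
h_f = f(L/D)V²/2g = 10.04 m
Total head H = z + h_f = 33.2 + 10.04 = 43.24 m
P_hyd = ρgQH = 786.0·9.81·0.0109·43.24 = 3.634 kW
P_shaft = P_hyd/η = 3.634/0.81 = 4.487 kW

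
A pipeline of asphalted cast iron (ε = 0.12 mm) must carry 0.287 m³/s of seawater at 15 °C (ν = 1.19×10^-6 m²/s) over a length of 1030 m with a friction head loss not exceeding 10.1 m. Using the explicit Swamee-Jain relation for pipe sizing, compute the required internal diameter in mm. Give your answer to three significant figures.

D ≈ 412 mm

Swamee-Jain (Type III): D = 0.66·[ε^1.25·(LQ²/(gh_f))^4.75 + ν·Q^9.4·(L/(gh_f))^5.2]^0.04
LQ²/(gh_f) = 0.8563; L/(gh_f) = 10.40
Term 1 = ε^1.25·(…)^4.75 = 6.01×10^-6; Term 2 = ν·Q^9.4·(…)^5.2 = 1.85×10^-6
D = 0.66·(6.01×10^-6 + 1.85×10^-6)^0.04 = 0.4124 m = 412 mm
Check: V = 2.15 m/s, Re = 7.45×10^5, f = 0.01590, h_f = 9.34 m ≈ 10.1 m ✓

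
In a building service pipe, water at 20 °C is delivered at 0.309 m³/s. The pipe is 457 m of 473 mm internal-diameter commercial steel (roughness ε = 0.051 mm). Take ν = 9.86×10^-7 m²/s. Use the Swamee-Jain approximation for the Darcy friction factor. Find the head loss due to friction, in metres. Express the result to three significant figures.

V = 4Q/(πD²) = 4·0.309/(π·0.473²) = 1.759 m/s
Re = VD/ν = 1.759·0.473/9.86×10^-7 = 8.44×10^5 → turbulent
ε/D = 0.051/473 = 1.08×10^-4
Swamee-Jain: f = 0.01382
h_f = f(L/D)V²/(2g) = 0.01382·(457/0.473)·1.759²/(2·9.81) = 2.104 m

h_f ≈ 2.10 m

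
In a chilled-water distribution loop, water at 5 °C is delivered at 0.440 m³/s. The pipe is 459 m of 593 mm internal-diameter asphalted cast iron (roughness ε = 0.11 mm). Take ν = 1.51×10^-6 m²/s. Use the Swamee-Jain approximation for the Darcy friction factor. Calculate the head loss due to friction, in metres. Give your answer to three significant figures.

h_f ≈ 1.51 m

V = 4Q/(πD²) = 4·0.440/(π·0.593²) = 1.593 m/s
Re = VD/ν = 1.593·0.593/1.51×10^-6 = 6.26×10^5 → turbulent
ε/D = 0.11/593 = 1.85×10^-4
Swamee-Jain: f = 0.01509
h_f = f(L/D)V²/(2g) = 0.01509·(459/0.593)·1.593²/(2·9.81) = 1.511 m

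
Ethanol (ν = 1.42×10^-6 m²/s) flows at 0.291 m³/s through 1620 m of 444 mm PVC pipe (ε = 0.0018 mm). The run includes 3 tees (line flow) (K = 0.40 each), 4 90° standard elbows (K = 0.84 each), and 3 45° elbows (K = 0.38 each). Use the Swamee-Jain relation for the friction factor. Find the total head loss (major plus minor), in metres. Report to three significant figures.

V = 4Q/(πD²) = 1.879 m/s; V²/2g = 0.1800 m
Re = 5.88×10^5, ε/D = 4.05×10^-6 → f = 0.01279 (Swamee-Jain)
Major: h_f = f(L/D)·V²/2g = 0.01279·3649·0.1800 = 8.404 m
Minor: ΣK = 5.70; h_m = ΣK·V²/2g = 1.026 m
Total H_L = 8.404 + 1.026 = 9.430 m

H_L ≈ 9.43 m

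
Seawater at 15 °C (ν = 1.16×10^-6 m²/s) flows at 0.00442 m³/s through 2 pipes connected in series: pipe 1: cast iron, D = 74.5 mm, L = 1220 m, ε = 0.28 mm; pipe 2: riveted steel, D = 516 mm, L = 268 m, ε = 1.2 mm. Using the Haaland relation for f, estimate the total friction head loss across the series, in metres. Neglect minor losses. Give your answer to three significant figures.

H ≈ 25.3 m

Pipe 1: V = 1.014 m/s, Re = 6.51×10^4, ε/D = 0.00376, f = 0.02949, h_1 = f(L/D)V²/2g = 25.31 m
Pipe 2: V = 0.02114 m/s, Re = 9400, ε/D = 0.00233, f = 0.03442, h_2 = f(L/D)V²/2g = 4.071×10^-4 m
Series → Q common, losses add: H = Σh = 25.31 m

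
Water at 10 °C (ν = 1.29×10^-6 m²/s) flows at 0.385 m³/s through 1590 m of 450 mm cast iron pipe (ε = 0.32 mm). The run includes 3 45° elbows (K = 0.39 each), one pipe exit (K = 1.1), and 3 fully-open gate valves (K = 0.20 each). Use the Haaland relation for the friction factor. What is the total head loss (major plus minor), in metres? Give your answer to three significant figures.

V = 4Q/(πD²) = 2.421 m/s; V²/2g = 0.2987 m
Re = 8.44×10^5, ε/D = 7.11×10^-4 → f = 0.01854 (Haaland)
Major: h_f = f(L/D)·V²/2g = 0.01854·3533·0.2987 = 19.57 m
Minor: ΣK = 2.87; h_m = ΣK·V²/2g = 0.8572 m
Total H_L = 19.57 + 0.8572 = 20.42 m

H_L ≈ 20.4 m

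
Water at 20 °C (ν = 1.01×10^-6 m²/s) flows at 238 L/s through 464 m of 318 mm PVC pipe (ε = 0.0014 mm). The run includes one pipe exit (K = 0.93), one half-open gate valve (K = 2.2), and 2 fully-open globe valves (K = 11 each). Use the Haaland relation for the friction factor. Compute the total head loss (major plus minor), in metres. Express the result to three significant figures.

H_L ≈ 19.4 m

V = 4Q/(πD²) = 2.997 m/s; V²/2g = 0.4577 m
Re = 9.43×10^5, ε/D = 4.40×10^-6 → f = 0.01177 (Haaland)
Major: h_f = f(L/D)·V²/2g = 0.01177·1459·0.4577 = 7.861 m
Minor: ΣK = 25.1; h_m = ΣK·V²/2g = 11.50 m
Total H_L = 7.861 + 11.50 = 19.36 m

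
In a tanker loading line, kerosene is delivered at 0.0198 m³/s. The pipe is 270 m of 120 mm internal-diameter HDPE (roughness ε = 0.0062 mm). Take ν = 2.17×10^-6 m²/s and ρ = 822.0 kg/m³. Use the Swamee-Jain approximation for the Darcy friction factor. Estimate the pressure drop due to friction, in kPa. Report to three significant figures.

V = 4Q/(πD²) = 4·0.0198/(π·0.120²) = 1.751 m/s
Re = VD/ν = 1.751·0.120/2.17×10^-6 = 9.68×10^4 → turbulent
ε/D = 0.0062/120 = 5.17×10^-5
Swamee-Jain: f = 0.01829
h_f = f(L/D)V²/(2g) = 0.01829·(270/0.120)·1.751²/(2·9.81) = 6.429 m
Δp = ρg·h_f = 822.0·9.81·6.429 = 51.84 kPa

Δp ≈ 51.8 kPa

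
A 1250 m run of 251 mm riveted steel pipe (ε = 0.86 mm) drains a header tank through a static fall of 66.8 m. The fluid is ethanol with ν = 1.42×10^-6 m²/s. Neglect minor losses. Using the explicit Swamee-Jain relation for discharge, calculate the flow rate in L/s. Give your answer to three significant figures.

Q ≈ 153 L/s

Swamee-Jain (Type II): Q = -0.965·√(gD⁵h_f/L)·ln[ε/(3.7D) + √(3.17ν²L/(gD³h_f))]
√(gD⁵h_f/L) = √(9.81·0.251⁵·66.8/1250) = 0.02285
ε/(3.7D) = 9.26×10^-4; √(3.17ν²L/(gD³h_f)) = 2.78×10^-5
Q = -0.965·0.02285·ln(9.538×10^-4) = 0.1534 m³/s
Check: V = 3.10 m/s, Re = 5.48×10^5, f = 0.02750, h_f = 67.1 m ≈ 66.8 m ✓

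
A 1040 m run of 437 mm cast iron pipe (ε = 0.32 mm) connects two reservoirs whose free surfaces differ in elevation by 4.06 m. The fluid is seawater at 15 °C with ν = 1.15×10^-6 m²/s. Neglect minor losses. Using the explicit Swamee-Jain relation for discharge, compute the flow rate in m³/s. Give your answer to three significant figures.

Swamee-Jain (Type II): Q = -0.965·√(gD⁵h_f/L)·ln[ε/(3.7D) + √(3.17ν²L/(gD³h_f))]
√(gD⁵h_f/L) = √(9.81·0.437⁵·4.06/1040) = 0.02470
ε/(3.7D) = 1.98×10^-4; √(3.17ν²L/(gD³h_f)) = 3.62×10^-5
Q = -0.965·0.02470·ln(2.341×10^-4) = 0.1993 m³/s
Check: V = 1.33 m/s, Re = 5.05×10^5, f = 0.01908, h_f = 4.09 m ≈ 4.06 m ✓

Q ≈ 0.199 m³/s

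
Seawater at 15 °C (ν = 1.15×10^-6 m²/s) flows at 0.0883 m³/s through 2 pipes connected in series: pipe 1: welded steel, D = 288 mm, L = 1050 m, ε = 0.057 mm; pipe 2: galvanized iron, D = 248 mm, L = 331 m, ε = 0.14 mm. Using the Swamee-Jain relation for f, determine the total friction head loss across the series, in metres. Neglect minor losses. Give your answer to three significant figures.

Pipe 1: V = 1.355 m/s, Re = 3.39×10^5, ε/D = 1.98×10^-4, f = 0.01608, h_1 = f(L/D)V²/2g = 5.489 m
Pipe 2: V = 1.828 m/s, Re = 3.94×10^5, ε/D = 5.65×10^-4, f = 0.01839, h_2 = f(L/D)V²/2g = 4.179 m
Series → Q common, losses add: H = Σh = 9.668 m

H ≈ 9.67 m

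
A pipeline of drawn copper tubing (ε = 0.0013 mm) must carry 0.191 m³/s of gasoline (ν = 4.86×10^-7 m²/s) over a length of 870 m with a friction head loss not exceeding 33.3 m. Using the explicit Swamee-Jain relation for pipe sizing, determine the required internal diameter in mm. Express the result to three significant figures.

Swamee-Jain (Type III): D = 0.66·[ε^1.25·(LQ²/(gh_f))^4.75 + ν·Q^9.4·(L/(gh_f))^5.2]^0.04
LQ²/(gh_f) = 0.09716; L/(gh_f) = 2.663
Term 1 = ε^1.25·(…)^4.75 = 6.81×10^-13; Term 2 = ν·Q^9.4·(…)^5.2 = 1.38×10^-11
D = 0.66·(6.81×10^-13 + 1.38×10^-11)^0.04 = 0.2432 m = 243 mm
Check: V = 4.11 m/s, Re = 2.06×10^6, f = 0.01053, h_f = 32.4 m ≈ 33.3 m ✓

D ≈ 243 mm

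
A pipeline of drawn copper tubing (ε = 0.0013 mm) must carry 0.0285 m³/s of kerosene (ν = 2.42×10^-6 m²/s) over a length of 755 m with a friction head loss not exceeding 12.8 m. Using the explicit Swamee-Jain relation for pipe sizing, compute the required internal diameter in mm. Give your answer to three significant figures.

Swamee-Jain (Type III): D = 0.66·[ε^1.25·(LQ²/(gh_f))^4.75 + ν·Q^9.4·(L/(gh_f))^5.2]^0.04
LQ²/(gh_f) = 0.004884; L/(gh_f) = 6.013
Term 1 = ε^1.25·(…)^4.75 = 4.61×10^-19; Term 2 = ν·Q^9.4·(…)^5.2 = 8.14×10^-17
D = 0.66·(4.61×10^-19 + 8.14×10^-17)^0.04 = 0.1500 m = 150 mm
Check: V = 1.61 m/s, Re = 1.00×10^5, f = 0.01792, h_f = 12.0 m ≈ 12.8 m ✓

D ≈ 150 mm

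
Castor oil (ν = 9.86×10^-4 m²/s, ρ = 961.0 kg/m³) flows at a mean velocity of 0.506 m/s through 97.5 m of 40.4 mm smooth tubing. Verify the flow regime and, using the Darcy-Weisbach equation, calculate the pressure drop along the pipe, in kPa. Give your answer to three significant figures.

Δp ≈ 917 kPa

Re = VD/ν = 0.506·0.04040/9.86×10^-4 = 20.7 → laminar (Re < 2300)
f = 64/Re = 3.087
h_f = f(L/D)V²/(2g) = 3.087·(97.5/0.04040)·0.506²/(2·9.81) = 97.22 m
Δp = ρg·h_f = 961.0·9.81·97.22 = 916.5 kPa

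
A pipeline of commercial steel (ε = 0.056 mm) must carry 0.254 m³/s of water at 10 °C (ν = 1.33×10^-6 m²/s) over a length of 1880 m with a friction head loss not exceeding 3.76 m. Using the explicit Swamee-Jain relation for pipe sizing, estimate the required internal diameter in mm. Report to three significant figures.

Swamee-Jain (Type III): D = 0.66·[ε^1.25·(LQ²/(gh_f))^4.75 + ν·Q^9.4·(L/(gh_f))^5.2]^0.04
LQ²/(gh_f) = 3.288; L/(gh_f) = 50.97
Term 1 = ε^1.25·(…)^4.75 = 0.00138; Term 2 = ν·Q^9.4·(…)^5.2 = 0.00255
D = 0.66·(0.00138 + 0.00255)^0.04 = 0.5289 m = 529 mm
Check: V = 1.16 m/s, Re = 4.60×10^5, f = 0.01468, h_f = 3.55 m ≈ 3.76 m ✓

D ≈ 529 mm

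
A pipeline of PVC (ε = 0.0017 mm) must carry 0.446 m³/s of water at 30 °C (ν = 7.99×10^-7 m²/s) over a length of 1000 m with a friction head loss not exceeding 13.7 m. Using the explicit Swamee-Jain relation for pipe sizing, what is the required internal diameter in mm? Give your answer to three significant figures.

D ≈ 422 mm

Swamee-Jain (Type III): D = 0.66·[ε^1.25·(LQ²/(gh_f))^4.75 + ν·Q^9.4·(L/(gh_f))^5.2]^0.04
LQ²/(gh_f) = 1.480; L/(gh_f) = 7.441
Term 1 = ε^1.25·(…)^4.75 = 3.95×10^-7; Term 2 = ν·Q^9.4·(…)^5.2 = 1.38×10^-5
D = 0.66·(3.95×10^-7 + 1.38×10^-5)^0.04 = 0.4223 m = 422 mm
Check: V = 3.18 m/s, Re = 1.68×10^6, f = 0.01079, h_f = 13.2 m ≈ 13.7 m ✓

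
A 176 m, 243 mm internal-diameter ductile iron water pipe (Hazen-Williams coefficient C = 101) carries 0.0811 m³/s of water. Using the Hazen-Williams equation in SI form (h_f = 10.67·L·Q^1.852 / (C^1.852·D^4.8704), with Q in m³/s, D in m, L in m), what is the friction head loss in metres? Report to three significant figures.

h_f ≈ 3.42 m

h_f = 10.67·176·0.0811^1.852 / (101^1.852·0.243^4.8704) = 3.416 m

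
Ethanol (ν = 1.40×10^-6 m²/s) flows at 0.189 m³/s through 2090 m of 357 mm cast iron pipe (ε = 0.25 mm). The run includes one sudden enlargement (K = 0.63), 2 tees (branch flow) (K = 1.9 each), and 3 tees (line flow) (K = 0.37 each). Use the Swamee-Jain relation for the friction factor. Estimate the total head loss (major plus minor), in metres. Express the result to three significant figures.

V = 4Q/(πD²) = 1.888 m/s; V²/2g = 0.1817 m
Re = 4.81×10^5, ε/D = 7.00×10^-4 → f = 0.01895 (Swamee-Jain)
Major: h_f = f(L/D)·V²/2g = 0.01895·5854·0.1817 = 20.16 m
Minor: ΣK = 5.54; h_m = ΣK·V²/2g = 1.007 m
Total H_L = 20.16 + 1.007 = 21.17 m

H_L ≈ 21.2 m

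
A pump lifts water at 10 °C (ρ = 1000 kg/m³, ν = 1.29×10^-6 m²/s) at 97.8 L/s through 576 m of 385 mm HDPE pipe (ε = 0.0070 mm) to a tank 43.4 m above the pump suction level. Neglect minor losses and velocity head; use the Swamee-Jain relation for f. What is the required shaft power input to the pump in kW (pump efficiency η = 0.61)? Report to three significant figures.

V = 4Q/(πD²) = 0.8401 m/s; Re = 2.51×10^5; ε/D = 1.82×10^-5; f = 0.01506
h_f = f(L/D)V²/2g = 0.8105 m
Total head H = z + h_f = 43.4 + 0.8105 = 44.21 m
P_hyd = ρgQH = 1000·9.81·0.0978·44.21 = 42.42 kW
P_shaft = P_hyd/η = 42.42/0.61 = 69.54 kW

P_shaft ≈ 69.5 kW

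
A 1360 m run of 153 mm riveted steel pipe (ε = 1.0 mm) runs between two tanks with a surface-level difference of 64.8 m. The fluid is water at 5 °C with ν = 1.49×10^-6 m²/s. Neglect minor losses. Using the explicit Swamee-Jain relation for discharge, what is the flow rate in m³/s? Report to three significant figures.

Swamee-Jain (Type II): Q = -0.965·√(gD⁵h_f/L)·ln[ε/(3.7D) + √(3.17ν²L/(gD³h_f))]
√(gD⁵h_f/L) = √(9.81·0.153⁵·64.8/1360) = 0.006260
ε/(3.7D) = 0.00177; √(3.17ν²L/(gD³h_f)) = 6.48×10^-5
Q = -0.965·0.006260·ln(0.001831) = 0.03807 m³/s
Check: V = 2.07 m/s, Re = 2.13×10^5, f = 0.03352, h_f = 65.1 m ≈ 64.8 m ✓

Q ≈ 0.0381 m³/s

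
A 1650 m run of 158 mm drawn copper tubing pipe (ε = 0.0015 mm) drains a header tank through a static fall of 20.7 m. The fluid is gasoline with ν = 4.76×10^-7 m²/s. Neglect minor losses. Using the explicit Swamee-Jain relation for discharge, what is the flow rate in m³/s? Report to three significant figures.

Swamee-Jain (Type II): Q = -0.965·√(gD⁵h_f/L)·ln[ε/(3.7D) + √(3.17ν²L/(gD³h_f))]
√(gD⁵h_f/L) = √(9.81·0.158⁵·20.7/1650) = 0.003481
ε/(3.7D) = 2.57×10^-6; √(3.17ν²L/(gD³h_f)) = 3.85×10^-5
Q = -0.965·0.003481·ln(4.103×10^-5) = 0.03393 m³/s
Check: V = 1.73 m/s, Re = 5.74×10^5, f = 0.01294, h_f = 20.6 m ≈ 20.7 m ✓

Q ≈ 0.0339 m³/s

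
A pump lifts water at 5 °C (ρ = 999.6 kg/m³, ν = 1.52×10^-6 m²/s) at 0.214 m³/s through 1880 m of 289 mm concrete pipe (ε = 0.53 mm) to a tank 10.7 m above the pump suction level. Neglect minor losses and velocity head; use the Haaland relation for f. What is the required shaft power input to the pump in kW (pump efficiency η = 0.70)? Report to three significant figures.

P_shaft ≈ 278 kW

V = 4Q/(πD²) = 3.262 m/s; Re = 6.20×10^5; ε/D = 0.00183; f = 0.02321
h_f = f(L/D)V²/2g = 81.91 m
Total head H = z + h_f = 10.7 + 81.91 = 92.61 m
P_hyd = ρgQH = 999.6·9.81·0.214·92.61 = 194.3 kW
P_shaft = P_hyd/η = 194.3/0.70 = 277.6 kW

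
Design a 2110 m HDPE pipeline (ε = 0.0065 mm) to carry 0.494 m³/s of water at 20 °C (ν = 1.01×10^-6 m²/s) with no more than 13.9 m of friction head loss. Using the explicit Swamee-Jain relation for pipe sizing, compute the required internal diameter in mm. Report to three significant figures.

D ≈ 517 mm

Swamee-Jain (Type III): D = 0.66·[ε^1.25·(LQ²/(gh_f))^4.75 + ν·Q^9.4·(L/(gh_f))^5.2]^0.04
LQ²/(gh_f) = 3.776; L/(gh_f) = 15.47
Term 1 = ε^1.25·(…)^4.75 = 1.81×10^-4; Term 2 = ν·Q^9.4·(…)^5.2 = 0.00205
D = 0.66·(1.81×10^-4 + 0.00205)^0.04 = 0.5170 m = 517 mm
Check: V = 2.35 m/s, Re = 1.20×10^6, f = 0.01159, h_f = 13.4 m ≈ 13.9 m ✓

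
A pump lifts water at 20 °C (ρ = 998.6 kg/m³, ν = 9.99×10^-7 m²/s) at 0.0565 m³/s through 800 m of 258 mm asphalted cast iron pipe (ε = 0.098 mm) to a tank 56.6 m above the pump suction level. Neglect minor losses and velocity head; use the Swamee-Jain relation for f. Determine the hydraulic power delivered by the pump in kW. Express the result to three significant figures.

V = 4Q/(πD²) = 1.081 m/s; Re = 2.79×10^5; ε/D = 3.80×10^-4; f = 0.01771
h_f = f(L/D)V²/2g = 3.268 m
Total head H = z + h_f = 56.6 + 3.268 = 59.87 m
P_hyd = ρgQH = 998.6·9.81·0.0565·59.87 = 33.14 kW

P_hyd ≈ 33.1 kW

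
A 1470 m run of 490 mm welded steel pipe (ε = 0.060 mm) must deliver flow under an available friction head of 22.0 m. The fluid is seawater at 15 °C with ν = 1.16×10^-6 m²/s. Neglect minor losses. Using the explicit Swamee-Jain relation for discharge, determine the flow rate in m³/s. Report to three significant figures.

Swamee-Jain (Type II): Q = -0.965·√(gD⁵h_f/L)·ln[ε/(3.7D) + √(3.17ν²L/(gD³h_f))]
√(gD⁵h_f/L) = √(9.81·0.490⁵·22.0/1470) = 0.06440
ε/(3.7D) = 3.31×10^-5; √(3.17ν²L/(gD³h_f)) = 1.57×10^-5
Q = -0.965·0.06440·ln(4.881×10^-5) = 0.6169 m³/s
Check: V = 3.27 m/s, Re = 1.38×10^6, f = 0.01352, h_f = 22.1 m ≈ 22.0 m ✓

Q ≈ 0.617 m³/s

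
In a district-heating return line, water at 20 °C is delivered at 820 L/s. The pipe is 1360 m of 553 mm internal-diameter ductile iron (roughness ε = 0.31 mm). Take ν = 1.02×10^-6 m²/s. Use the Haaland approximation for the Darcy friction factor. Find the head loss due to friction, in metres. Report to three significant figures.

V = 4Q/(πD²) = 4·0.820/(π·0.553²) = 3.414 m/s
Re = VD/ν = 3.414·0.553/1.02×10^-6 = 1.85×10^6 → turbulent
ε/D = 0.31/553 = 5.61×10^-4
Haaland: f = 0.01739
h_f = f(L/D)V²/(2g) = 0.01739·(1360/0.553)·3.414²/(2·9.81) = 25.41 m

h_f ≈ 25.4 m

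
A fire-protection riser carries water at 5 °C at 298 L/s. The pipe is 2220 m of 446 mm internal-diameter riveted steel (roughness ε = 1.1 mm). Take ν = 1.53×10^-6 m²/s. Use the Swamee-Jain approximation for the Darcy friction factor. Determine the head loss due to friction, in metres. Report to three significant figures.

h_f ≈ 23.2 m

V = 4Q/(πD²) = 4·0.298/(π·0.446²) = 1.907 m/s
Re = VD/ν = 1.907·0.446/1.53×10^-6 = 5.56×10^5 → turbulent
ε/D = 1.1/446 = 0.00247
Swamee-Jain: f = 0.02517
h_f = f(L/D)V²/(2g) = 0.02517·(2220/0.446)·1.907²/(2·9.81) = 23.23 m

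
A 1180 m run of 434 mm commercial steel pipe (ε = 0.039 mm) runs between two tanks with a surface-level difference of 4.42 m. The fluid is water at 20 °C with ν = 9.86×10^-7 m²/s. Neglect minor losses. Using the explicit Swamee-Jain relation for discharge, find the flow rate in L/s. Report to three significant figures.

Swamee-Jain (Type II): Q = -0.965·√(gD⁵h_f/L)·ln[ε/(3.7D) + √(3.17ν²L/(gD³h_f))]
√(gD⁵h_f/L) = √(9.81·0.434⁵·4.42/1180) = 0.02379
ε/(3.7D) = 2.43×10^-5; √(3.17ν²L/(gD³h_f)) = 3.20×10^-5
Q = -0.965·0.02379·ln(5.632×10^-5) = 0.2246 m³/s
Check: V = 1.52 m/s, Re = 6.68×10^5, f = 0.01389, h_f = 4.44 m ≈ 4.42 m ✓

Q ≈ 225 L/s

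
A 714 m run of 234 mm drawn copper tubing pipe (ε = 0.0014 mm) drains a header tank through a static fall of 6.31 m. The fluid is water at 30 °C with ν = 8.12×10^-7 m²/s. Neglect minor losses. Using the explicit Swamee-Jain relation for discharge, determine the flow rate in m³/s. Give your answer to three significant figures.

Q ≈ 0.0753 m³/s

Swamee-Jain (Type II): Q = -0.965·√(gD⁵h_f/L)·ln[ε/(3.7D) + √(3.17ν²L/(gD³h_f))]
√(gD⁵h_f/L) = √(9.81·0.234⁵·6.31/714) = 0.007799
ε/(3.7D) = 1.62×10^-6; √(3.17ν²L/(gD³h_f)) = 4.34×10^-5
Q = -0.965·0.007799·ln(4.499×10^-5) = 0.07533 m³/s
Check: V = 1.75 m/s, Re = 5.05×10^5, f = 0.01317, h_f = 6.28 m ≈ 6.31 m ✓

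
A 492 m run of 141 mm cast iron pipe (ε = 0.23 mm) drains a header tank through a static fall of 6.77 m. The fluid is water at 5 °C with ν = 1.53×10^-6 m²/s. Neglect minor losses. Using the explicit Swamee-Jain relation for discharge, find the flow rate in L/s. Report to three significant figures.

Swamee-Jain (Type II): Q = -0.965·√(gD⁵h_f/L)·ln[ε/(3.7D) + √(3.17ν²L/(gD³h_f))]
√(gD⁵h_f/L) = √(9.81·0.141⁵·6.77/492) = 0.002743
ε/(3.7D) = 4.41×10^-4; √(3.17ν²L/(gD³h_f)) = 1.40×10^-4
Q = -0.965·0.002743·ln(5.809×10^-4) = 0.01972 m³/s
Check: V = 1.26 m/s, Re = 1.16×10^5, f = 0.02408, h_f = 6.83 m ≈ 6.77 m ✓

Q ≈ 19.7 L/s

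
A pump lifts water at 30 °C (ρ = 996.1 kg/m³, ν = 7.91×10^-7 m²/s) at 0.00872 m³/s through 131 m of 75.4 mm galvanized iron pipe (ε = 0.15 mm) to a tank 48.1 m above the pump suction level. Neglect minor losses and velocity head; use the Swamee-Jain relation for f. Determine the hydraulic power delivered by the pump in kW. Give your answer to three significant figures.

P_hyd ≈ 4.80 kW

V = 4Q/(πD²) = 1.953 m/s; Re = 1.86×10^5; ε/D = 0.00199; f = 0.02452
h_f = f(L/D)V²/2g = 8.282 m
Total head H = z + h_f = 48.1 + 8.282 = 56.38 m
P_hyd = ρgQH = 996.1·9.81·0.00872·56.38 = 4.804 kW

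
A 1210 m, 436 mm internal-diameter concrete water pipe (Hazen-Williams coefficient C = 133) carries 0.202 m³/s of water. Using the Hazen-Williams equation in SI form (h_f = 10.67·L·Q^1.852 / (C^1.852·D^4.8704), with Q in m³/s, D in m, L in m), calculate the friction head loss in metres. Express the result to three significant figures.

h_f ≈ 4.44 m

h_f = 10.67·1210·0.202^1.852 / (133^1.852·0.436^4.8704) = 4.435 m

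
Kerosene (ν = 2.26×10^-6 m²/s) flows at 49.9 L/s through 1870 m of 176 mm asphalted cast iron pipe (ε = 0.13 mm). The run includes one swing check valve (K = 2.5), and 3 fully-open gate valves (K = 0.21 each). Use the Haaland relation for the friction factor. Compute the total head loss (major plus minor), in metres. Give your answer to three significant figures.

V = 4Q/(πD²) = 2.051 m/s; V²/2g = 0.2144 m
Re = 1.60×10^5, ε/D = 7.39×10^-4 → f = 0.02013 (Haaland)
Major: h_f = f(L/D)·V²/2g = 0.02013·10625·0.2144 = 45.86 m
Minor: ΣK = 3.13; h_m = ΣK·V²/2g = 0.6711 m
Total H_L = 45.86 + 0.6711 = 46.53 m

H_L ≈ 46.5 m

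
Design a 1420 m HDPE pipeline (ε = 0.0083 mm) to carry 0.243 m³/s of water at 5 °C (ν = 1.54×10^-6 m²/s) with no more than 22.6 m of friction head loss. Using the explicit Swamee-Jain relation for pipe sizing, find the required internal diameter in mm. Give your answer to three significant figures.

D ≈ 335 mm

Swamee-Jain (Type III): D = 0.66·[ε^1.25·(LQ²/(gh_f))^4.75 + ν·Q^9.4·(L/(gh_f))^5.2]^0.04
LQ²/(gh_f) = 0.3782; L/(gh_f) = 6.405
Term 1 = ε^1.25·(…)^4.75 = 4.40×10^-9; Term 2 = ν·Q^9.4·(…)^5.2 = 4.04×10^-8
D = 0.66·(4.40×10^-9 + 4.04×10^-8)^0.04 = 0.3354 m = 335 mm
Check: V = 2.75 m/s, Re = 5.99×10^5, f = 0.01311, h_f = 21.4 m ≈ 22.6 m ✓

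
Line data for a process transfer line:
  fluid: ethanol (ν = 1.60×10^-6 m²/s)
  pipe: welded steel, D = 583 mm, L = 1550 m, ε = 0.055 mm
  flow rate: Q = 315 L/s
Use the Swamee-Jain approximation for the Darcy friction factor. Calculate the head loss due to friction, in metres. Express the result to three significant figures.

V = 4Q/(πD²) = 4·0.315/(π·0.583²) = 1.180 m/s
Re = VD/ν = 1.180·0.583/1.60×10^-6 = 4.30×10^5 → turbulent
ε/D = 0.055/583 = 9.43×10^-5
Swamee-Jain: f = 0.01467
h_f = f(L/D)V²/(2g) = 0.01467·(1550/0.583)·1.180²/(2·9.81) = 2.767 m

h_f ≈ 2.77 m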